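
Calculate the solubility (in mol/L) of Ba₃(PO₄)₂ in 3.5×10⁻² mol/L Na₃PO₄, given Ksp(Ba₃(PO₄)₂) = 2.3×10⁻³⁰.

4.1×10⁻¹⁰ M

Ba₃(PO₄)₂(s) ⇌ 3 Ba²⁺(aq) + 2 PO₄³⁻(aq)
The solution already contains PO₄³⁻ at 3.5×10⁻² mol/L. Let s be the molar solubility of Ba₃(PO₄)₂.
[PO₄³⁻] ≈ 3.5×10⁻² mol/L (common ion dominates); [Ba²⁺] = 3s.
Ksp = [Ba²⁺]^3[PO₄³⁻]^2 = (3s)^3(3.5×10⁻²)^2
(3s)^3 = 2.3×10⁻³⁰ / (3.5×10⁻²)^2 = 1.9×10⁻²⁷
s = 4.1×10⁻¹⁰ mol/L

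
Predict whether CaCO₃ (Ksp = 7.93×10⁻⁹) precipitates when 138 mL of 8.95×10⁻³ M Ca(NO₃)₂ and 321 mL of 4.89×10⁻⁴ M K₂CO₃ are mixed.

Yes

Total volume after mixing = 138 + 321 = 459 mL.
[Ca²⁺] = (8.95×10⁻³)(138)/459 = 2.69×10⁻³ M
[CO₃²⁻] = (4.89×10⁻⁴)(321)/459 = 3.42×10⁻⁴ M
Q = [Ca²⁺][CO₃²⁻] = 9.20×10⁻⁷
Q = 9.20×10⁻⁷ > Ksp = 7.93×10⁻⁹, so the solution is supersaturated and CaCO₃ precipitates.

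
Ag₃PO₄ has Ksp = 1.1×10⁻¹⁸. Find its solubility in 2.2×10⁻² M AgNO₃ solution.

Ag₃PO₄(s) ⇌ 3 Ag⁺(aq) + PO₄³⁻(aq)
Let s be the solubility of Ag₃PO₄ here. The common ion gives [Ag⁺] ≈ 2.2×10⁻² M, and [PO₄³⁻] = s.
Ksp = [Ag⁺]^3[PO₄³⁻] = (2.2×10⁻²)^3s
s = 1.1×10⁻¹⁸ / (2.2×10⁻²)^3 = 1.0×10⁻¹³
s = 1.0×10⁻¹³ M

1.0×10⁻¹³ M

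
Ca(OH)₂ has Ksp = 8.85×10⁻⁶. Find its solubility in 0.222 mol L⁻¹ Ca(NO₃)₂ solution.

Ca(OH)₂(s) ⇌ Ca²⁺(aq) + 2 OH⁻(aq)
Ca²⁺ is already present at 0.222 mol L⁻¹. If s mol/L of Ca(OH)₂ dissolves, [OH⁻] = 2s while [Ca²⁺] ≈ 0.222 mol L⁻¹.
Ksp = [Ca²⁺][OH⁻]^2 = (0.222)(2s)^2
(2s)^2 = 8.85×10⁻⁶ / (0.222) = 3.99×10⁻⁵
s = 3.16×10⁻³ mol L⁻¹

3.16×10⁻³ M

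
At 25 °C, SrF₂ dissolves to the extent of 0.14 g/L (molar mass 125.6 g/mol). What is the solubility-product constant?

Ksp = 5.5×10⁻⁹

Convert to molarity: s = 0.14 / 125.6 = 1.115×10⁻³ mol/L
SrF₂(s) ⇌ Sr²⁺(aq) + 2 F⁻(aq)
For each mole of SrF₂ that dissolves per liter, [Sr²⁺] = s and [F⁻] = 2s; let s denote this solubility.
Ksp = [Sr²⁺][F⁻]^2 = s · (2s)^2 = 4s^3
Ksp = 4 × (1.115×10⁻³)^3 = 5.5×10⁻⁹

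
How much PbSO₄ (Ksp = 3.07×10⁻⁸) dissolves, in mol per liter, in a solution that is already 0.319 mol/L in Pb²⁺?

9.62×10⁻⁸ M

PbSO₄(s) ⇌ Pb²⁺(aq) + SO₄²⁻(aq)
Let s be the solubility of PbSO₄ here. The common ion gives [Pb²⁺] ≈ 0.319 mol/L, and [SO₄²⁻] = s.
Ksp = [Pb²⁺][SO₄²⁻] = (0.319)s
s = 3.07×10⁻⁸ / (0.319) = 9.62×10⁻⁸
s = 9.62×10⁻⁸ mol/L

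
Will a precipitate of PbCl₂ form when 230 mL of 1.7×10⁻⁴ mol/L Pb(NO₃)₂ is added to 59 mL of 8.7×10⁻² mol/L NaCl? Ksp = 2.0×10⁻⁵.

The combined volume is 289 mL.
[Pb²⁺] = (1.7×10⁻⁴)(230)/289 = 1.4×10⁻⁴ mol/L
[Cl⁻] = (8.7×10⁻²)(59)/289 = 1.8×10⁻² mol/L
Q = [Pb²⁺][Cl⁻]^2 = 4.3×10⁻⁸
Since Q (4.3×10⁻⁸) is less than Ksp (2.0×10⁻⁵), no PbCl₂ precipitates.

No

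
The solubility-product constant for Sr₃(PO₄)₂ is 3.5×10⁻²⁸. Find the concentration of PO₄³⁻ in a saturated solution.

2.5×10⁻⁶ M

Sr₃(PO₄)₂(s) ⇌ 3 Sr²⁺(aq) + 2 PO₄³⁻(aq)
If s mol/L of Sr₃(PO₄)₂ dissolves, [Sr²⁺] = 3s and [PO₄³⁻] = 2s.
Ksp = [Sr²⁺]^3[PO₄³⁻]^2 = (3s)^3 · (2s)^2 = 108s^5 = 3.5×10⁻²⁸
s = 1.3×10⁻⁶ mol/L
[PO₄³⁻] = 2s = 2.5×10⁻⁶ mol/L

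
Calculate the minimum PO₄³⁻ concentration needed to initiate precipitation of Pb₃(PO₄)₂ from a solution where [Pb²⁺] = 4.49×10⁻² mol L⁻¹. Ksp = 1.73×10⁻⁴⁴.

1.38×10⁻²⁰ M

A salt starts to precipitate once the ion product Q reaches its Ksp.
Pb₃(PO₄)₂(s) ⇌ 3 Pb²⁺(aq) + 2 PO₄³⁻(aq)
Ksp = [Pb²⁺]^3[PO₄³⁻]^2 = [PO₄³⁻]^2(4.49×10⁻²)^3
[PO₄³⁻]^2 = 1.73×10⁻⁴⁴ / (4.49×10⁻²)^3 = 1.91×10⁻⁴⁰
[PO₄³⁻] = 1.38×10⁻²⁰ mol L⁻¹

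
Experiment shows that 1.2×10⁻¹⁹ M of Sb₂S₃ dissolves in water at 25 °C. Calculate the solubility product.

Ksp = 2.7×10⁻⁹³

Sb₂S₃(s) ⇌ 2 Sb³⁺(aq) + 3 S²⁻(aq)
With molar solubility s: [Sb³⁺] = 2s, [S²⁻] = 3s.
Ksp = [Sb³⁺]^2[S²⁻]^3 = (2s)^2 · (3s)^3 = 108s^5
Ksp = 108 × (1.2×10⁻¹⁹)^5 = 2.7×10⁻⁹³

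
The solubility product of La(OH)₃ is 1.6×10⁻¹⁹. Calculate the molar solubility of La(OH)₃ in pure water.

8.8×10⁻⁶ M

La(OH)₃(s) ⇌ La³⁺(aq) + 3 OH⁻(aq)
If s mol/L of La(OH)₃ dissolves, [La³⁺] = s and [OH⁻] = 3s.
Ksp = [La³⁺][OH⁻]^3 = s · (3s)^3 = 27s^4
27s^4 = 1.6×10⁻¹⁹  ⇒  s^4 = 5.9×10⁻²¹
Taking the 4th root, s = 8.8×10⁻⁶ mol/L.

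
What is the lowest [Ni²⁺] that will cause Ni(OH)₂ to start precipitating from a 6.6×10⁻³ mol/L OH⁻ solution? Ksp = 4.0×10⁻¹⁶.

9.2×10⁻¹² M

A salt starts to precipitate once the ion product Q reaches its Ksp.
Ni(OH)₂(s) ⇌ Ni²⁺(aq) + 2 OH⁻(aq)
Ksp = [Ni²⁺][OH⁻]^2 = [Ni²⁺](6.6×10⁻³)^2
[Ni²⁺] = 4.0×10⁻¹⁶ / (6.6×10⁻³)^2 = 9.2×10⁻¹²
[Ni²⁺] = 9.2×10⁻¹² mol/L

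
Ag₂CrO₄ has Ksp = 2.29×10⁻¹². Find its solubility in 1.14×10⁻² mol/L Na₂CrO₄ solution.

Ag₂CrO₄(s) ⇌ 2 Ag⁺(aq) + CrO₄²⁻(aq)
With CrO₄²⁻ already at 1.14×10⁻² mol/L and s small, take [CrO₄²⁻] ≈ 1.14×10⁻² mol/L and [Ag⁺] = 2s.
Ksp = [Ag⁺]^2[CrO₄²⁻] = (2s)^2(1.14×10⁻²)
(2s)^2 = 2.29×10⁻¹² / (1.14×10⁻²) = 2.01×10⁻¹⁰
s = 7.09×10⁻⁶ mol/L

7.09×10⁻⁶ M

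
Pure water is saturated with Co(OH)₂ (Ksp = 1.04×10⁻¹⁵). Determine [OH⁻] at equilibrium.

1.28×10⁻⁵ M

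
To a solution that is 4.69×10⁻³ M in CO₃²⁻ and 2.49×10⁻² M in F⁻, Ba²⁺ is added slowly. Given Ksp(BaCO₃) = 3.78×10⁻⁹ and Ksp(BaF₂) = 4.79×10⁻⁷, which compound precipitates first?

BaCO₃

The threshold for precipitation is Q = Ksp.
For BaCO₃: [Ba²⁺] = (Ksp/[CO₃²⁻]) = 8.06×10⁻⁷ M
For BaF₂: [Ba²⁺] = (Ksp/[F⁻]^2) = 7.73×10⁻⁴ M
The smaller threshold [Ba²⁺] is reached first, so BaCO₃ precipitates first.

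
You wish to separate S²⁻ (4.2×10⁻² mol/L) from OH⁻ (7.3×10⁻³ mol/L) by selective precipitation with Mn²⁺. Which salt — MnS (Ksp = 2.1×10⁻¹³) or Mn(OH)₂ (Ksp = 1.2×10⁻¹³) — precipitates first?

Each salt precipitates once Q = Ksp for that salt.
For MnS: [Mn²⁺] = (Ksp/[S²⁻]) = 5.0×10⁻¹² mol/L
For Mn(OH)₂: [Mn²⁺] = (Ksp/[OH⁻]^2) = 2.3×10⁻⁹ mol/L
Since MnS needs less Mn²⁺ to reach saturation, it precipitates first.

MnS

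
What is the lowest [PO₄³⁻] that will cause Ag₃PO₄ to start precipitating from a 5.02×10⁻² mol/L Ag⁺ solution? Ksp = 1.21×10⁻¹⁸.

9.56×10⁻¹⁵ M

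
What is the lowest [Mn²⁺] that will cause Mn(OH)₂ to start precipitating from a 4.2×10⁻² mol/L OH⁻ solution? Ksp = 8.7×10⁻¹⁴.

4.9×10⁻¹¹ M

A salt starts to precipitate once the ion product Q reaches its Ksp.
Mn(OH)₂(s) ⇌ Mn²⁺(aq) + 2 OH⁻(aq)
Ksp = [Mn²⁺][OH⁻]^2 = [Mn²⁺](4.2×10⁻²)^2
[Mn²⁺] = 8.7×10⁻¹⁴ / (4.2×10⁻²)^2 = 4.9×10⁻¹¹
[Mn²⁺] = 4.9×10⁻¹¹ mol/L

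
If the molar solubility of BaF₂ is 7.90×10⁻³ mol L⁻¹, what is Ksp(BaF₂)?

BaF₂(s) ⇌ Ba²⁺(aq) + 2 F⁻(aq)
For each mole of BaF₂ that dissolves per liter, [Ba²⁺] = s and [F⁻] = 2s; let s denote this solubility.
Ksp = [Ba²⁺][F⁻]^2 = s · (2s)^2 = 4s^3
Ksp = 4 × (7.90×10⁻³)^3 = 1.97×10⁻⁶

Ksp = 1.97×10⁻⁶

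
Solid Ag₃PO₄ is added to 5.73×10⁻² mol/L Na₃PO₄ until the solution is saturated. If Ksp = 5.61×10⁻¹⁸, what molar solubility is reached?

1.54×10⁻⁶ M

Ag₃PO₄(s) ⇌ 3 Ag⁺(aq) + PO₄³⁻(aq)
The solution already contains PO₄³⁻ at 5.73×10⁻² mol/L. Let s be the molar solubility of Ag₃PO₄.
[PO₄³⁻] ≈ 5.73×10⁻² mol/L (common ion dominates); [Ag⁺] = 3s.
Ksp = [Ag⁺]^3[PO₄³⁻] = (3s)^3(5.73×10⁻²)
(3s)^3 = 5.61×10⁻¹⁸ / (5.73×10⁻²) = 9.79×10⁻¹⁷
s = 1.54×10⁻⁶ mol/L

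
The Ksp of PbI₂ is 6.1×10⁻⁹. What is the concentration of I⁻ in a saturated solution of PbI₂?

2.3×10⁻³ M

PbI₂(s) ⇌ Pb²⁺(aq) + 2 I⁻(aq)
Call the molar solubility s, so that [Pb²⁺] = s and [I⁻] = 2s.
Ksp = [Pb²⁺][I⁻]^2 = s · (2s)^2 = 4s^3 = 6.1×10⁻⁹
s = 1.2×10⁻³ mol/L
[I⁻] = 2s = 2.3×10⁻³ mol/L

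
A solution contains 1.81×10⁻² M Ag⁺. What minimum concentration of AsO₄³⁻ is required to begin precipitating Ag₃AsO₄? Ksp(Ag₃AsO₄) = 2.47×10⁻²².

Precipitation of each salt begins when its ion product equals Ksp.
Ag₃AsO₄(s) ⇌ 3 Ag⁺(aq) + AsO₄³⁻(aq)
Ksp = [Ag⁺]^3[AsO₄³⁻] = [AsO₄³⁻](1.81×10⁻²)^3
[AsO₄³⁻] = 2.47×10⁻²² / (1.81×10⁻²)^3 = 4.17×10⁻¹⁷
[AsO₄³⁻] = 4.17×10⁻¹⁷ M

4.17×10⁻¹⁷ M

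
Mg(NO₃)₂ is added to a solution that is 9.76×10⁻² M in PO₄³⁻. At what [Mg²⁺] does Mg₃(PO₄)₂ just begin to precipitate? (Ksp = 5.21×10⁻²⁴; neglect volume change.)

8.18×10⁻⁸ M

A salt starts to precipitate once the ion product Q reaches its Ksp.
Mg₃(PO₄)₂(s) ⇌ 3 Mg²⁺(aq) + 2 PO₄³⁻(aq)
Ksp = [Mg²⁺]^3[PO₄³⁻]^2 = [Mg²⁺]^3(9.76×10⁻²)^2
[Mg²⁺]^3 = 5.21×10⁻²⁴ / (9.76×10⁻²)^2 = 5.47×10⁻²²
[Mg²⁺] = 8.18×10⁻⁸ M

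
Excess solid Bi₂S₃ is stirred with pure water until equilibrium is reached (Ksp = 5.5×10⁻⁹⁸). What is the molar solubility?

Bi₂S₃(s) ⇌ 2 Bi³⁺(aq) + 3 S²⁻(aq)
Let s be the molar solubility. Then [Bi³⁺] = 2s and [S²⁻] = 3s.
Ksp = [Bi³⁺]^2[S²⁻]^3 = (2s)^2 · (3s)^3 = 108s^5
108s^5 = 5.5×10⁻⁹⁸  ⇒  s^5 = 5.1×10⁻¹⁰⁰
s = 1.4×10⁻²⁰ M

1.4×10⁻²⁰ M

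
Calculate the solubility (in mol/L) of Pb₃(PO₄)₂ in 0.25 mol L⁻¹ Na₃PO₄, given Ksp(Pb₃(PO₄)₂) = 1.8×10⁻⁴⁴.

2.2×10⁻¹⁵ M

Pb₃(PO₄)₂(s) ⇌ 3 Pb²⁺(aq) + 2 PO₄³⁻(aq)
PO₄³⁻ is already present at 0.25 mol L⁻¹. If s mol/L of Pb₃(PO₄)₂ dissolves, [Pb²⁺] = 3s while [PO₄³⁻] ≈ 0.25 mol L⁻¹.
Ksp = [Pb²⁺]^3[PO₄³⁻]^2 = (3s)^3(0.25)^2
(3s)^3 = 1.8×10⁻⁴⁴ / (0.25)^2 = 2.9×10⁻⁴³
s = 2.2×10⁻¹⁵ mol L⁻¹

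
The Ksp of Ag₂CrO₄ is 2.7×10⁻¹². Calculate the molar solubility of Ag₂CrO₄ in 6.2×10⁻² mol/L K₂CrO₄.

Ag₂CrO₄(s) ⇌ 2 Ag⁺(aq) + CrO₄²⁻(aq)
The solution already contains CrO₄²⁻ at 6.2×10⁻² mol/L. Let s be the molar solubility of Ag₂CrO₄.
[CrO₄²⁻] ≈ 6.2×10⁻² mol/L (common ion dominates); [Ag⁺] = 2s.
Ksp = [Ag⁺]^2[CrO₄²⁻] = (2s)^2(6.2×10⁻²)
(2s)^2 = 2.7×10⁻¹² / (6.2×10⁻²) = 4.4×10⁻¹¹
s = 3.3×10⁻⁶ mol/L

3.3×10⁻⁶ M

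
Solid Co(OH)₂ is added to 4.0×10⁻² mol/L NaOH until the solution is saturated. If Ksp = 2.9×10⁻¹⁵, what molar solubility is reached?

Co(OH)₂(s) ⇌ Co²⁺(aq) + 2 OH⁻(aq)
Let s be the solubility of Co(OH)₂ here. The common ion gives [OH⁻] ≈ 4.0×10⁻² mol/L, and [Co²⁺] = s.
Ksp = [Co²⁺][OH⁻]^2 = s(4.0×10⁻²)^2
s = 2.9×10⁻¹⁵ / (4.0×10⁻²)^2 = 1.8×10⁻¹²
s = 1.8×10⁻¹² mol/L

1.8×10⁻¹² M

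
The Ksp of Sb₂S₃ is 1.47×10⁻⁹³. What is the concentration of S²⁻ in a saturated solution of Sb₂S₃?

3.19×10⁻¹⁹ M

Sb₂S₃(s) ⇌ 2 Sb³⁺(aq) + 3 S²⁻(aq)
If s mol/L of Sb₂S₃ dissolves, [Sb³⁺] = 2s and [S²⁻] = 3s.
Ksp = [Sb³⁺]^2[S²⁻]^3 = (2s)^2 · (3s)^3 = 108s^5 = 1.47×10⁻⁹³
s = 1.06×10⁻¹⁹ M
[S²⁻] = 3s = 3.19×10⁻¹⁹ M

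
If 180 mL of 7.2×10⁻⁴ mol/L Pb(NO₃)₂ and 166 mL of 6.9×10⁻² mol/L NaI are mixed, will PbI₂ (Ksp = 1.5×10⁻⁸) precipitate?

Yes

After mixing, V = 180 mL + 166 mL = 346 mL.
[Pb²⁺] = (7.2×10⁻⁴)(180)/346 = 3.7×10⁻⁴ mol/L
[I⁻] = (6.9×10⁻²)(166)/346 = 3.3×10⁻² mol/L
Q = [Pb²⁺][I⁻]^2 = 4.1×10⁻⁷
Q = 4.1×10⁻⁷ > Ksp = 1.5×10⁻⁸, so the solution is supersaturated and PbI₂ precipitates.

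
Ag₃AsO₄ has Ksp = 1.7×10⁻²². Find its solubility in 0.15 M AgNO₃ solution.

Ag₃AsO₄(s) ⇌ 3 Ag⁺(aq) + AsO₄³⁻(aq)
Ag⁺ is already present at 0.15 M. If s mol/L of Ag₃AsO₄ dissolves, [AsO₄³⁻] = s while [Ag⁺] ≈ 0.15 M.
Ksp = [Ag⁺]^3[AsO₄³⁻] = (0.15)^3s
s = 1.7×10⁻²² / (0.15)^3 = 5.0×10⁻²⁰
s = 5.0×10⁻²⁰ M

5.0×10⁻²⁰ M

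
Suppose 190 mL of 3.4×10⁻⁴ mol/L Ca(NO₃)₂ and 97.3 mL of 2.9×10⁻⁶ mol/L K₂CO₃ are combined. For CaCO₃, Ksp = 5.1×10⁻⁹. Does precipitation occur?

The combined volume is 287.3 mL.
[Ca²⁺] = (3.4×10⁻⁴)(190)/287.3 = 2.2×10⁻⁴ mol/L
[CO₃²⁻] = (2.9×10⁻⁶)(97.3)/287.3 = 9.8×10⁻⁷ mol/L
Q = [Ca²⁺][CO₃²⁻] = 2.2×10⁻¹⁰
Q = 2.2×10⁻¹⁰ < Ksp = 5.1×10⁻⁹, so the solution is unsaturated and no precipitate forms.

No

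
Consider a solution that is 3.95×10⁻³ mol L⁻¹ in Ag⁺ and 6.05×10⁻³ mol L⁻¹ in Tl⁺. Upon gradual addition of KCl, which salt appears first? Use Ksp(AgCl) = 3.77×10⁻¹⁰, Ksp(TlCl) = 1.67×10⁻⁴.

AgCl

Precipitation begins when Q = Ksp.
For AgCl: [Cl⁻] = (Ksp/[Ag⁺]) = 9.54×10⁻⁸ mol L⁻¹
For TlCl: [Cl⁻] = (Ksp/[Tl⁺]) = 2.76×10⁻² mol L⁻¹
The smaller threshold [Cl⁻] is reached first, so AgCl precipitates first.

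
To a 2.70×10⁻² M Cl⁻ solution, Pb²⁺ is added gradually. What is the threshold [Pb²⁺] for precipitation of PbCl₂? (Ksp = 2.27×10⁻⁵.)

3.11×10⁻² M

A salt starts to precipitate once the ion product Q reaches its Ksp.
PbCl₂(s) ⇌ Pb²⁺(aq) + 2 Cl⁻(aq)
Ksp = [Pb²⁺][Cl⁻]^2 = [Pb²⁺](2.70×10⁻²)^2
[Pb²⁺] = 2.27×10⁻⁵ / (2.70×10⁻²)^2 = 3.11×10⁻²
[Pb²⁺] = 3.11×10⁻² M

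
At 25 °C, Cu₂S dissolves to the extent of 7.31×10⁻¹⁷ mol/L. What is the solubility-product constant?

Cu₂S(s) ⇌ 2 Cu⁺(aq) + S²⁻(aq)
Let s be the molar solubility. Then [Cu⁺] = 2s and [S²⁻] = s.
Ksp = [Cu⁺]^2[S²⁻] = (2s)^2 · s = 4s^3
Ksp = 4 × (7.31×10⁻¹⁷)^3 = 1.56×10⁻⁴⁸

Ksp = 1.56×10⁻⁴⁸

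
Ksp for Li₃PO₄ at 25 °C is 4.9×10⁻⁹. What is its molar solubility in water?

Li₃PO₄(s) ⇌ 3 Li⁺(aq) + PO₄³⁻(aq)
If s mol/L of Li₃PO₄ dissolves, [Li⁺] = 3s and [PO₄³⁻] = s.
Ksp = [Li⁺]^3[PO₄³⁻] = (3s)^3 · s = 27s^4
27s^4 = 4.9×10⁻⁹  ⇒  s^4 = 1.8×10⁻¹⁰
s = 3.7×10⁻³ mol/L

3.7×10⁻³ M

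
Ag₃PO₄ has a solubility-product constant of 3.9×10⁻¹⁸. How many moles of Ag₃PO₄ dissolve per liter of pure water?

1.9×10⁻⁵ M

Ag₃PO₄(s) ⇌ 3 Ag⁺(aq) + PO₄³⁻(aq)
If s mol/L of Ag₃PO₄ dissolves, [Ag⁺] = 3s and [PO₄³⁻] = s.
Ksp = [Ag⁺]^3[PO₄³⁻] = (3s)^3 · s = 27s^4
27s^4 = 3.9×10⁻¹⁸  ⇒  s^4 = 1.4×10⁻¹⁹
s = 1.9×10⁻⁵ M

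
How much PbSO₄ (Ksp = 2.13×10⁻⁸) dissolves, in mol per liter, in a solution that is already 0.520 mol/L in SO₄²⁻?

PbSO₄(s) ⇌ Pb²⁺(aq) + SO₄²⁻(aq)
With SO₄²⁻ already at 0.520 mol/L and s small, take [SO₄²⁻] ≈ 0.520 mol/L and [Pb²⁺] = s.
Ksp = [Pb²⁺][SO₄²⁻] = s(0.520)
s = 2.13×10⁻⁸ / (0.520) = 4.10×10⁻⁸
s = 4.10×10⁻⁸ mol/L

4.10×10⁻⁸ M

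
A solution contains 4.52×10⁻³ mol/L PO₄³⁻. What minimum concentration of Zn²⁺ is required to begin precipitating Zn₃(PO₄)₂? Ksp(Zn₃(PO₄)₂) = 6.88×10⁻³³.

6.96×10⁻¹⁰ M

Precipitation begins when Q = Ksp.
Zn₃(PO₄)₂(s) ⇌ 3 Zn²⁺(aq) + 2 PO₄³⁻(aq)
Ksp = [Zn²⁺]^3[PO₄³⁻]^2 = [Zn²⁺]^3(4.52×10⁻³)^2
[Zn²⁺]^3 = 6.88×10⁻³³ / (4.52×10⁻³)^2 = 3.37×10⁻²⁸
[Zn²⁺] = 6.96×10⁻¹⁰ mol/L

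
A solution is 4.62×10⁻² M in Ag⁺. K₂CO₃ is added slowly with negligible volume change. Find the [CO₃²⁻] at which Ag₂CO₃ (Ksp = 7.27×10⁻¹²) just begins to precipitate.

3.41×10⁻⁹ M

A salt starts to precipitate once the ion product Q reaches its Ksp.
Ag₂CO₃(s) ⇌ 2 Ag⁺(aq) + CO₃²⁻(aq)
Ksp = [Ag⁺]^2[CO₃²⁻] = [CO₃²⁻](4.62×10⁻²)^2
[CO₃²⁻] = 7.27×10⁻¹² / (4.62×10⁻²)^2 = 3.41×10⁻⁹
[CO₃²⁻] = 3.41×10⁻⁹ M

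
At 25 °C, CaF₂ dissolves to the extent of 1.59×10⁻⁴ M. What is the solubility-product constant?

Ksp = 1.61×10⁻¹¹

CaF₂(s) ⇌ Ca²⁺(aq) + 2 F⁻(aq)
Call the molar solubility s, so that [Ca²⁺] = s and [F⁻] = 2s.
Ksp = [Ca²⁺][F⁻]^2 = s · (2s)^2 = 4s^3
Ksp = 4 × (1.59×10⁻⁴)^3 = 1.61×10⁻¹¹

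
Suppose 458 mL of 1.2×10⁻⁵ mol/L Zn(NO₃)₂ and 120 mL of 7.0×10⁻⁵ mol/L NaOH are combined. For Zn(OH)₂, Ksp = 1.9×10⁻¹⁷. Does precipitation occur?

Yes

The combined volume is 578 mL.
[Zn²⁺] = (1.2×10⁻⁵)(458)/578 = 9.5×10⁻⁶ mol/L
[OH⁻] = (7.0×10⁻⁵)(120)/578 = 1.5×10⁻⁵ mol/L
Q = [Zn²⁺][OH⁻]^2 = 2.0×10⁻¹⁵
Q = 2.0×10⁻¹⁵ > Ksp = 1.9×10⁻¹⁷, so the solution is supersaturated and Zn(OH)₂ precipitates.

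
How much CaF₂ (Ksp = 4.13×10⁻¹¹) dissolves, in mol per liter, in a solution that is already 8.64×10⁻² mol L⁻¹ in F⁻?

5.53×10⁻⁹ M

CaF₂(s) ⇌ Ca²⁺(aq) + 2 F⁻(aq)
F⁻ is already present at 8.64×10⁻² mol L⁻¹. If s mol/L of CaF₂ dissolves, [Ca²⁺] = s while [F⁻] ≈ 8.64×10⁻² mol L⁻¹.
Ksp = [Ca²⁺][F⁻]^2 = s(8.64×10⁻²)^2
s = 4.13×10⁻¹¹ / (8.64×10⁻²)^2 = 5.53×10⁻⁹
s = 5.53×10⁻⁹ mol L⁻¹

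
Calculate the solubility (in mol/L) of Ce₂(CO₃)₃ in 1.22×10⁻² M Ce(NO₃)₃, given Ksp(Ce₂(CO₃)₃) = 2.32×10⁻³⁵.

1.79×10⁻¹¹ M

Ce₂(CO₃)₃(s) ⇌ 2 Ce³⁺(aq) + 3 CO₃²⁻(aq)
With Ce³⁺ already at 1.22×10⁻² M and s small, take [Ce³⁺] ≈ 1.22×10⁻² M and [CO₃²⁻] = 3s.
Ksp = [Ce³⁺]^2[CO₃²⁻]^3 = (1.22×10⁻²)^2(3s)^3
(3s)^3 = 2.32×10⁻³⁵ / (1.22×10⁻²)^2 = 1.56×10⁻³¹
s = 1.79×10⁻¹¹ M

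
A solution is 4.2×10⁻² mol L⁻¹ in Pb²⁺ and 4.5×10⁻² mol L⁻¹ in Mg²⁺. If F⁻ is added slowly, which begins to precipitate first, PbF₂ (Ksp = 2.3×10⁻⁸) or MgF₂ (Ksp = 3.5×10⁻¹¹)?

MgF₂

Precipitation of each salt begins when its ion product equals Ksp.
For PbF₂: [F⁻] = (Ksp/[Pb²⁺])^(1/2) = 7.4×10⁻⁴ mol L⁻¹
For MgF₂: [F⁻] = (Ksp/[Mg²⁺])^(1/2) = 2.8×10⁻⁵ mol L⁻¹
MgF₂ requires the lower [F⁻], so it precipitates first.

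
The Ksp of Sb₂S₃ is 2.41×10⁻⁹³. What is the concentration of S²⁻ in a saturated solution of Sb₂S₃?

3.52×10⁻¹⁹ M

Sb₂S₃(s) ⇌ 2 Sb³⁺(aq) + 3 S²⁻(aq)
Let s be the molar solubility. Then [Sb³⁺] = 2s and [S²⁻] = 3s.
Ksp = [Sb³⁺]^2[S²⁻]^3 = (2s)^2 · (3s)^3 = 108s^5 = 2.41×10⁻⁹³
s = 1.17×10⁻¹⁹ mol/L
[S²⁻] = 3s = 3.52×10⁻¹⁹ mol/L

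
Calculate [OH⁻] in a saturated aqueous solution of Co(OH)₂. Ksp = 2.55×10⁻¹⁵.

Co(OH)₂(s) ⇌ Co²⁺(aq) + 2 OH⁻(aq)
With molar solubility s: [Co²⁺] = s, [OH⁻] = 2s.
Ksp = [Co²⁺][OH⁻]^2 = s · (2s)^2 = 4s^3 = 2.55×10⁻¹⁵
s = 8.61×10⁻⁶ mol L⁻¹
[OH⁻] = 2s = 1.72×10⁻⁵ mol L⁻¹

1.72×10⁻⁵ M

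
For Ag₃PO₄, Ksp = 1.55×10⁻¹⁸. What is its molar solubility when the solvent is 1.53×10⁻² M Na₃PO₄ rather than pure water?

Ag₃PO₄(s) ⇌ 3 Ag⁺(aq) + PO₄³⁻(aq)
PO₄³⁻ is already present at 1.53×10⁻² M. If s mol/L of Ag₃PO₄ dissolves, [Ag⁺] = 3s while [PO₄³⁻] ≈ 1.53×10⁻² M.
Ksp = [Ag⁺]^3[PO₄³⁻] = (3s)^3(1.53×10⁻²)
(3s)^3 = 1.55×10⁻¹⁸ / (1.53×10⁻²) = 1.01×10⁻¹⁶
s = 1.55×10⁻⁶ M

1.55×10⁻⁶ M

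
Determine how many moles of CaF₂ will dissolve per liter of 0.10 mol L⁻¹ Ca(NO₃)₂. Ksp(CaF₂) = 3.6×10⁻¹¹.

9.5×10⁻⁶ M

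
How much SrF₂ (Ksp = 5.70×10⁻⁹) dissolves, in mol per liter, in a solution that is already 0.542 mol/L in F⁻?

1.94×10⁻⁸ M

SrF₂(s) ⇌ Sr²⁺(aq) + 2 F⁻(aq)
Let s be the solubility of SrF₂ here. The common ion gives [F⁻] ≈ 0.542 mol/L, and [Sr²⁺] = s.
Ksp = [Sr²⁺][F⁻]^2 = s(0.542)^2
s = 5.70×10⁻⁹ / (0.542)^2 = 1.94×10⁻⁸
s = 1.94×10⁻⁸ mol/L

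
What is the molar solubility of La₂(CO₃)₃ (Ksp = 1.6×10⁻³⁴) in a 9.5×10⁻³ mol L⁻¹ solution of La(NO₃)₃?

La₂(CO₃)₃(s) ⇌ 2 La³⁺(aq) + 3 CO₃²⁻(aq)
With La³⁺ already at 9.5×10⁻³ mol L⁻¹ and s small, take [La³⁺] ≈ 9.5×10⁻³ mol L⁻¹ and [CO₃²⁻] = 3s.
Ksp = [La³⁺]^2[CO₃²⁻]^3 = (9.5×10⁻³)^2(3s)^3
(3s)^3 = 1.6×10⁻³⁴ / (9.5×10⁻³)^2 = 1.8×10⁻³⁰
s = 4.0×10⁻¹¹ mol L⁻¹

4.0×10⁻¹¹ M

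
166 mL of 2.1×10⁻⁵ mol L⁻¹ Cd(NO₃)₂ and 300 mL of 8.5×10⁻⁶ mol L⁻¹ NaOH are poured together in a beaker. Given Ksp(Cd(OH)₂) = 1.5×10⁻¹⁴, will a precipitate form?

No

After mixing, V = 166 mL + 300 mL = 466 mL.
[Cd²⁺] = (2.1×10⁻⁵)(166)/466 = 7.5×10⁻⁶ mol L⁻¹
[OH⁻] = (8.5×10⁻⁶)(300)/466 = 5.5×10⁻⁶ mol L⁻¹
Q = [Cd²⁺][OH⁻]^2 = 2.2×10⁻¹⁶
Q < Ksp (2.2×10⁻¹⁶ vs 1.5×10⁻¹⁴); the solution remains unsaturated and no precipitate forms.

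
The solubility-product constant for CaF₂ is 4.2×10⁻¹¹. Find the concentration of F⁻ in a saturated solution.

CaF₂(s) ⇌ Ca²⁺(aq) + 2 F⁻(aq)
If s mol/L of CaF₂ dissolves, [Ca²⁺] = s and [F⁻] = 2s.
Ksp = [Ca²⁺][F⁻]^2 = s · (2s)^2 = 4s^3 = 4.2×10⁻¹¹
s = 2.2×10⁻⁴ M
[F⁻] = 2s = 4.4×10⁻⁴ M

4.4×10⁻⁴ M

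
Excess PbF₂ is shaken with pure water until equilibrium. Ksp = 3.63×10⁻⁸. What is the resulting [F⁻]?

4.17×10⁻³ M

PbF₂(s) ⇌ Pb²⁺(aq) + 2 F⁻(aq)
If s mol/L of PbF₂ dissolves, [Pb²⁺] = s and [F⁻] = 2s.
Ksp = [Pb²⁺][F⁻]^2 = s · (2s)^2 = 4s^3 = 3.63×10⁻⁸
s = 2.09×10⁻³ mol L⁻¹
[F⁻] = 2s = 4.17×10⁻³ mol L⁻¹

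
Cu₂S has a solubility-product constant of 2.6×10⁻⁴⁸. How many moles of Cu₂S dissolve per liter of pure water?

Cu₂S(s) ⇌ 2 Cu⁺(aq) + S²⁻(aq)
With molar solubility s: [Cu⁺] = 2s, [S²⁻] = s.
Ksp = [Cu⁺]^2[S²⁻] = (2s)^2 · s = 4s^3
4s^3 = 2.6×10⁻⁴⁸  ⇒  s^3 = 6.5×10⁻⁴⁹
s = (6.5×10⁻⁴⁹)^(1/3) = 8.7×10⁻¹⁷ mol L⁻¹

8.7×10⁻¹⁷ M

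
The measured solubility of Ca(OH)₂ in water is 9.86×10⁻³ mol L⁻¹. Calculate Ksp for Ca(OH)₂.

Ksp = 3.83×10⁻⁶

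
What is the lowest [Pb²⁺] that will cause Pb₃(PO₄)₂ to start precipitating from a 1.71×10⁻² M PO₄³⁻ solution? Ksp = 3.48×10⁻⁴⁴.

4.92×10⁻¹⁴ M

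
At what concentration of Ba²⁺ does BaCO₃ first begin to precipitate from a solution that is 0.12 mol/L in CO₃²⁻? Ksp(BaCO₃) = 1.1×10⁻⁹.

The threshold for precipitation is Q = Ksp.
BaCO₃(s) ⇌ Ba²⁺(aq) + CO₃²⁻(aq)
Ksp = [Ba²⁺][CO₃²⁻] = [Ba²⁺](0.12)
[Ba²⁺] = 1.1×10⁻⁹ / (0.12) = 9.2×10⁻⁹
[Ba²⁺] = 9.2×10⁻⁹ mol/L

9.2×10⁻⁹ M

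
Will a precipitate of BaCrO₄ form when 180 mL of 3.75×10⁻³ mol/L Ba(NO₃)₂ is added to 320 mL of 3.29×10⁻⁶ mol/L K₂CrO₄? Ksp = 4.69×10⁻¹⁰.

Yes

The combined volume is 500 mL.
[Ba²⁺] = (3.75×10⁻³)(180)/500 = 1.35×10⁻³ mol/L
[CrO₄²⁻] = (3.29×10⁻⁶)(320)/500 = 2.11×10⁻⁶ mol/L
Q = [Ba²⁺][CrO₄²⁻] = 2.84×10⁻⁹
Since Q (2.84×10⁻⁹) exceeds Ksp (4.69×10⁻¹⁰), BaCrO₄ will precipitate.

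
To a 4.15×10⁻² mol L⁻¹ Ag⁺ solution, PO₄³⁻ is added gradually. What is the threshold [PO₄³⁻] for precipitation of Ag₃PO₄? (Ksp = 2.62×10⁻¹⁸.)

3.67×10⁻¹⁴ M

Precipitation of each salt begins when its ion product equals Ksp.
Ag₃PO₄(s) ⇌ 3 Ag⁺(aq) + PO₄³⁻(aq)
Ksp = [Ag⁺]^3[PO₄³⁻] = [PO₄³⁻](4.15×10⁻²)^3
[PO₄³⁻] = 2.62×10⁻¹⁸ / (4.15×10⁻²)^3 = 3.67×10⁻¹⁴
[PO₄³⁻] = 3.67×10⁻¹⁴ mol L⁻¹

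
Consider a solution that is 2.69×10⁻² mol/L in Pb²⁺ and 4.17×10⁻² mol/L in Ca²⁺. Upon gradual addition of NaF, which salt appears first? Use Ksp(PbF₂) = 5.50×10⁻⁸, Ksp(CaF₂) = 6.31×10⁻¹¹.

CaF₂

A salt starts to precipitate once the ion product Q reaches its Ksp.
For PbF₂: [F⁻] = (Ksp/[Pb²⁺])^(1/2) = 1.43×10⁻³ mol/L
For CaF₂: [F⁻] = (Ksp/[Ca²⁺])^(1/2) = 3.89×10⁻⁵ mol/L
Since CaF₂ needs less F⁻ to reach saturation, it precipitates first.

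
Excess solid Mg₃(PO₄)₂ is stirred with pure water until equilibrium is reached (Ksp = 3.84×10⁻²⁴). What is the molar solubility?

8.13×10⁻⁶ M

Mg₃(PO₄)₂(s) ⇌ 3 Mg²⁺(aq) + 2 PO₄³⁻(aq)
Let s be the molar solubility. Then [Mg²⁺] = 3s and [PO₄³⁻] = 2s.
Ksp = [Mg²⁺]^3[PO₄³⁻]^2 = (3s)^3 · (2s)^2 = 108s^5
108s^5 = 3.84×10⁻²⁴  ⇒  s^5 = 3.56×10⁻²⁶
Taking the 5th root, s = 8.13×10⁻⁶ mol/L.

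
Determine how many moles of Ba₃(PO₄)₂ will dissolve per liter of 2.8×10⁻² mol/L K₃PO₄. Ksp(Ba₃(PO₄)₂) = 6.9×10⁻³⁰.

6.9×10⁻¹⁰ M

Ba₃(PO₄)₂(s) ⇌ 3 Ba²⁺(aq) + 2 PO₄³⁻(aq)
The solution already contains PO₄³⁻ at 2.8×10⁻² mol/L. Let s be the molar solubility of Ba₃(PO₄)₂.
[PO₄³⁻] ≈ 2.8×10⁻² mol/L (common ion dominates); [Ba²⁺] = 3s.
Ksp = [Ba²⁺]^3[PO₄³⁻]^2 = (3s)^3(2.8×10⁻²)^2
(3s)^3 = 6.9×10⁻³⁰ / (2.8×10⁻²)^2 = 8.8×10⁻²⁷
s = 6.9×10⁻¹⁰ mol/L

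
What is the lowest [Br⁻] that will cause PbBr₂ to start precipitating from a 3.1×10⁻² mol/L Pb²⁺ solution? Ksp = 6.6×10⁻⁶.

The threshold for precipitation is Q = Ksp.
PbBr₂(s) ⇌ Pb²⁺(aq) + 2 Br⁻(aq)
Ksp = [Pb²⁺][Br⁻]^2 = [Br⁻]^2(3.1×10⁻²)
[Br⁻]^2 = 6.6×10⁻⁶ / (3.1×10⁻²) = 2.1×10⁻⁴
[Br⁻] = 1.5×10⁻² mol/L

1.5×10⁻² M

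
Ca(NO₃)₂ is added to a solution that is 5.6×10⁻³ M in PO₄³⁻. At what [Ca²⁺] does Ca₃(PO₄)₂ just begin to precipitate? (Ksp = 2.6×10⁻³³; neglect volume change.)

A salt starts to precipitate once the ion product Q reaches its Ksp.
Ca₃(PO₄)₂(s) ⇌ 3 Ca²⁺(aq) + 2 PO₄³⁻(aq)
Ksp = [Ca²⁺]^3[PO₄³⁻]^2 = [Ca²⁺]^3(5.6×10⁻³)^2
[Ca²⁺]^3 = 2.6×10⁻³³ / (5.6×10⁻³)^2 = 8.3×10⁻²⁹
[Ca²⁺] = 4.4×10⁻¹⁰ M

4.4×10⁻¹⁰ M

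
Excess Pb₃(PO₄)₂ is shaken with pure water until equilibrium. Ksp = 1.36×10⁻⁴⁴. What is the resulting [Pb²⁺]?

Pb₃(PO₄)₂(s) ⇌ 3 Pb²⁺(aq) + 2 PO₄³⁻(aq)
Let s be the molar solubility. Then [Pb²⁺] = 3s and [PO₄³⁻] = 2s.
Ksp = [Pb²⁺]^3[PO₄³⁻]^2 = (3s)^3 · (2s)^2 = 108s^5 = 1.36×10⁻⁴⁴
s = 6.61×10⁻¹⁰ mol/L
[Pb²⁺] = 3s = 1.98×10⁻⁹ mol/L

1.98×10⁻⁹ M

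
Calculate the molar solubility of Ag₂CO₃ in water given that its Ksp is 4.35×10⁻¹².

1.03×10⁻⁴ M

Ag₂CO₃(s) ⇌ 2 Ag⁺(aq) + CO₃²⁻(aq)
For each mole of Ag₂CO₃ that dissolves per liter, [Ag⁺] = 2s and [CO₃²⁻] = s; let s denote this solubility.
Ksp = [Ag⁺]^2[CO₃²⁻] = (2s)^2 · s = 4s^3
4s^3 = 4.35×10⁻¹²  ⇒  s^3 = 1.09×10⁻¹²
Taking the 3rd root, s = 1.03×10⁻⁴ mol L⁻¹.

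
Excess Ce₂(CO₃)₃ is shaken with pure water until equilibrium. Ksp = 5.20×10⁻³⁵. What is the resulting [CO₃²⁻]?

1.64×10⁻⁷ M

Ce₂(CO₃)₃(s) ⇌ 2 Ce³⁺(aq) + 3 CO₃²⁻(aq)
Call the molar solubility s, so that [Ce³⁺] = 2s and [CO₃²⁻] = 3s.
Ksp = [Ce³⁺]^2[CO₃²⁻]^3 = (2s)^2 · (3s)^3 = 108s^5 = 5.20×10⁻³⁵
s = 5.45×10⁻⁸ mol/L
[CO₃²⁻] = 3s = 1.64×10⁻⁷ mol/L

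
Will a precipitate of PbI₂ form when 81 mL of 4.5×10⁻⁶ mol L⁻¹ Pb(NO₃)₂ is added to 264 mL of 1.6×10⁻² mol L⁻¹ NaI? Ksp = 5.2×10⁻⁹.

The combined volume is 345 mL.
[Pb²⁺] = (4.5×10⁻⁶)(81)/345 = 1.1×10⁻⁶ mol L⁻¹
[I⁻] = (1.6×10⁻²)(264)/345 = 1.2×10⁻² mol L⁻¹
Q = [Pb²⁺][I⁻]^2 = 1.6×10⁻¹⁰
Since Q (1.6×10⁻¹⁰) is less than Ksp (5.2×10⁻⁹), no PbI₂ precipitates.

No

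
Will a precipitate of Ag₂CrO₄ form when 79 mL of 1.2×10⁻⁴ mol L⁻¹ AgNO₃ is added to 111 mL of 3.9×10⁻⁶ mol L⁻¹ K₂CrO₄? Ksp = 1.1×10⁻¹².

Total volume after mixing = 79 + 111 = 190 mL.
[Ag⁺] = (1.2×10⁻⁴)(79)/190 = 5.0×10⁻⁵ mol L⁻¹
[CrO₄²⁻] = (3.9×10⁻⁶)(111)/190 = 2.3×10⁻⁶ mol L⁻¹
Q = [Ag⁺]^2[CrO₄²⁻] = 5.7×10⁻¹⁵
Q = 5.7×10⁻¹⁵ < Ksp = 1.1×10⁻¹², so the solution is unsaturated and no precipitate forms.

No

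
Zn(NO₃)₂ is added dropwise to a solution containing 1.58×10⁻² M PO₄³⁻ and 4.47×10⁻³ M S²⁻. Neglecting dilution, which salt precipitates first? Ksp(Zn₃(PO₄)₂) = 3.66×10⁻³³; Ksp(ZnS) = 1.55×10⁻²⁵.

ZnS

Precipitation begins when Q = Ksp.
For Zn₃(PO₄)₂: [Zn²⁺] = (Ksp/[PO₄³⁻]^2)^(1/3) = 2.45×10⁻¹⁰ M
For ZnS: [Zn²⁺] = (Ksp/[S²⁻]) = 3.47×10⁻²³ M
ZnS requires the lower [Zn²⁺], so it precipitates first.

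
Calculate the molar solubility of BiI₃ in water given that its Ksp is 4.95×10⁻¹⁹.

1.16×10⁻⁵ M

BiI₃(s) ⇌ Bi³⁺(aq) + 3 I⁻(aq)
Let s be the molar solubility. Then [Bi³⁺] = s and [I⁻] = 3s.
Ksp = [Bi³⁺][I⁻]^3 = s · (3s)^3 = 27s^4
27s^4 = 4.95×10⁻¹⁹  ⇒  s^4 = 1.83×10⁻²⁰
s = 1.16×10⁻⁵ M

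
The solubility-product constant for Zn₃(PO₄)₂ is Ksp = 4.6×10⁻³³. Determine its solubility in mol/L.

Zn₃(PO₄)₂(s) ⇌ 3 Zn²⁺(aq) + 2 PO₄³⁻(aq)
For each mole of Zn₃(PO₄)₂ that dissolves per liter, [Zn²⁺] = 3s and [PO₄³⁻] = 2s; let s denote this solubility.
Ksp = [Zn²⁺]^3[PO₄³⁻]^2 = (3s)^3 · (2s)^2 = 108s^5
108s^5 = 4.6×10⁻³³  ⇒  s^5 = 4.3×10⁻³⁵
s = 1.3×10⁻⁷ mol/L

1.3×10⁻⁷ M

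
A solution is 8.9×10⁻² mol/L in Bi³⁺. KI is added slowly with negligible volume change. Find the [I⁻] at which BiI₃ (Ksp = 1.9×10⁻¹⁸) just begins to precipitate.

Precipitation of each salt begins when its ion product equals Ksp.
BiI₃(s) ⇌ Bi³⁺(aq) + 3 I⁻(aq)
Ksp = [Bi³⁺][I⁻]^3 = [I⁻]^3(8.9×10⁻²)
[I⁻]^3 = 1.9×10⁻¹⁸ / (8.9×10⁻²) = 2.1×10⁻¹⁷
[I⁻] = 2.8×10⁻⁶ mol/L

2.8×10⁻⁶ M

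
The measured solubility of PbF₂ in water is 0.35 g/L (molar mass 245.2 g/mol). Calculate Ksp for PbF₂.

Ksp = 1.2×10⁻⁸

Convert to molarity: s = 0.35 / 245.2 = 1.427×10⁻³ mol/L
PbF₂(s) ⇌ Pb²⁺(aq) + 2 F⁻(aq)
With molar solubility s: [Pb²⁺] = s, [F⁻] = 2s.
Ksp = [Pb²⁺][F⁻]^2 = s · (2s)^2 = 4s^3
Ksp = 4 × (1.427×10⁻³)^3 = 1.2×10⁻⁸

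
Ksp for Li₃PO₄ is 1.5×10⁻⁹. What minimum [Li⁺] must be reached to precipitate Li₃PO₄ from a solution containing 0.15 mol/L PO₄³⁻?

Each salt precipitates once Q = Ksp for that salt.
Li₃PO₄(s) ⇌ 3 Li⁺(aq) + PO₄³⁻(aq)
Ksp = [Li⁺]^3[PO₄³⁻] = [Li⁺]^3(0.15)
[Li⁺]^3 = 1.5×10⁻⁹ / (0.15) = 1.0×10⁻⁸
[Li⁺] = 2.2×10⁻³ mol/L

2.2×10⁻³ M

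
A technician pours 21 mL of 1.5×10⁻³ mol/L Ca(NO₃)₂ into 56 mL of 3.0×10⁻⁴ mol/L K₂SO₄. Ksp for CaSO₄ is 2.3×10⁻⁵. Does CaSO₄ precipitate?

No

Total volume after mixing = 21 + 56 = 77 mL.
[Ca²⁺] = (1.5×10⁻³)(21)/77 = 4.1×10⁻⁴ mol/L
[SO₄²⁻] = (3.0×10⁻⁴)(56)/77 = 2.2×10⁻⁴ mol/L
Q = [Ca²⁺][SO₄²⁻] = 8.9×10⁻⁸
Q = 8.9×10⁻⁸ < Ksp = 2.3×10⁻⁵, so the solution is unsaturated and no precipitate forms.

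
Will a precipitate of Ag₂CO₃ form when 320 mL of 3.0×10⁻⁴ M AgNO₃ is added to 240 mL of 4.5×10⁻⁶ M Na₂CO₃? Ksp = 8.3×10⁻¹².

No

The combined volume is 560 mL.
[Ag⁺] = (3.0×10⁻⁴)(320)/560 = 1.7×10⁻⁴ M
[CO₃²⁻] = (4.5×10⁻⁶)(240)/560 = 1.9×10⁻⁶ M
Q = [Ag⁺]^2[CO₃²⁻] = 5.7×10⁻¹⁴
Q < Ksp (5.7×10⁻¹⁴ vs 8.3×10⁻¹²); the solution remains unsaturated and no precipitate forms.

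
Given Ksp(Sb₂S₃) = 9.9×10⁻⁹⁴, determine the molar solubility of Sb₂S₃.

9.8×10⁻²⁰ M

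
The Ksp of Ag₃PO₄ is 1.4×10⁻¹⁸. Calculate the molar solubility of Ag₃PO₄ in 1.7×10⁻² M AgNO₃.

2.8×10⁻¹³ M

Ag₃PO₄(s) ⇌ 3 Ag⁺(aq) + PO₄³⁻(aq)
With Ag⁺ already at 1.7×10⁻² M and s small, take [Ag⁺] ≈ 1.7×10⁻² M and [PO₄³⁻] = s.
Ksp = [Ag⁺]^3[PO₄³⁻] = (1.7×10⁻²)^3s
s = 1.4×10⁻¹⁸ / (1.7×10⁻²)^3 = 2.8×10⁻¹³
s = 2.8×10⁻¹³ M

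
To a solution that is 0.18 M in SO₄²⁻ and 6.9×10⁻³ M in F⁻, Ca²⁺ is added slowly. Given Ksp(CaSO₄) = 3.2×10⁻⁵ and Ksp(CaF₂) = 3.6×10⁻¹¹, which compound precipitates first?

A salt starts to precipitate once the ion product Q reaches its Ksp.
For CaSO₄: [Ca²⁺] = (Ksp/[SO₄²⁻]) = 1.8×10⁻⁴ M
For CaF₂: [Ca²⁺] = (Ksp/[F⁻]^2) = 7.6×10⁻⁷ M
The smaller threshold [Ca²⁺] is reached first, so CaF₂ precipitates first.

CaF₂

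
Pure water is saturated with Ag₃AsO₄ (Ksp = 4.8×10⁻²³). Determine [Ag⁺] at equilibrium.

3.5×10⁻⁶ M

Ag₃AsO₄(s) ⇌ 3 Ag⁺(aq) + AsO₄³⁻(aq)
For each mole of Ag₃AsO₄ that dissolves per liter, [Ag⁺] = 3s and [AsO₄³⁻] = s; let s denote this solubility.
Ksp = [Ag⁺]^3[AsO₄³⁻] = (3s)^3 · s = 27s^4 = 4.8×10⁻²³
s = 1.2×10⁻⁶ mol L⁻¹
[Ag⁺] = 3s = 3.5×10⁻⁶ mol L⁻¹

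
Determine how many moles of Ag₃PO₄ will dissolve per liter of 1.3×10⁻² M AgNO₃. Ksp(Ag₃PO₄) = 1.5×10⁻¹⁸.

Ag₃PO₄(s) ⇌ 3 Ag⁺(aq) + PO₄³⁻(aq)
Let s be the solubility of Ag₃PO₄ here. The common ion gives [Ag⁺] ≈ 1.3×10⁻² M, and [PO₄³⁻] = s.
Ksp = [Ag⁺]^3[PO₄³⁻] = (1.3×10⁻²)^3s
s = 1.5×10⁻¹⁸ / (1.3×10⁻²)^3 = 6.8×10⁻¹³
s = 6.8×10⁻¹³ M

6.8×10⁻¹³ M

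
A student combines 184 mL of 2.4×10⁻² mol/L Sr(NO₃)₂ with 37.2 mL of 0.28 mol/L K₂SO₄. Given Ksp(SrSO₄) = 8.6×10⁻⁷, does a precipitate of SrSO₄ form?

After mixing, V = 184 mL + 37.2 mL = 221.2 mL.
[Sr²⁺] = (2.4×10⁻²)(184)/221.2 = 2.0×10⁻² mol/L
[SO₄²⁻] = (0.28)(37.2)/221.2 = 4.7×10⁻² mol/L
Q = [Sr²⁺][SO₄²⁻] = 9.4×10⁻⁴
Q = 9.4×10⁻⁴ > Ksp = 8.6×10⁻⁷, so the solution is supersaturated and SrSO₄ precipitates.

Yes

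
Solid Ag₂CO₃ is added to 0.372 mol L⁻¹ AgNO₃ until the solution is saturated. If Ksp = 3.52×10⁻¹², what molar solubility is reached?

2.54×10⁻¹¹ M

Ag₂CO₃(s) ⇌ 2 Ag⁺(aq) + CO₃²⁻(aq)
Ag⁺ is already present at 0.372 mol L⁻¹. If s mol/L of Ag₂CO₃ dissolves, [CO₃²⁻] = s while [Ag⁺] ≈ 0.372 mol L⁻¹.
Ksp = [Ag⁺]^2[CO₃²⁻] = (0.372)^2s
s = 3.52×10⁻¹² / (0.372)^2 = 2.54×10⁻¹¹
s = 2.54×10⁻¹¹ mol L⁻¹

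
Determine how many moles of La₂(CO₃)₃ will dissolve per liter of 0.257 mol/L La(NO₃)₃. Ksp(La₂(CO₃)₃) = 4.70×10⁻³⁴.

La₂(CO₃)₃(s) ⇌ 2 La³⁺(aq) + 3 CO₃²⁻(aq)
With La³⁺ already at 0.257 mol/L and s small, take [La³⁺] ≈ 0.257 mol/L and [CO₃²⁻] = 3s.
Ksp = [La³⁺]^2[CO₃²⁻]^3 = (0.257)^2(3s)^3
(3s)^3 = 4.70×10⁻³⁴ / (0.257)^2 = 7.12×10⁻³³
s = 6.41×10⁻¹² mol/L

6.41×10⁻¹² M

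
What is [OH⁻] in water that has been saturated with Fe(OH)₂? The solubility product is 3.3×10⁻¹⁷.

Fe(OH)₂(s) ⇌ Fe²⁺(aq) + 2 OH⁻(aq)
Call the molar solubility s, so that [Fe²⁺] = s and [OH⁻] = 2s.
Ksp = [Fe²⁺][OH⁻]^2 = s · (2s)^2 = 4s^3 = 3.3×10⁻¹⁷
s = 2.0×10⁻⁶ mol/L
[OH⁻] = 2s = 4.0×10⁻⁶ mol/L

4.0×10⁻⁶ M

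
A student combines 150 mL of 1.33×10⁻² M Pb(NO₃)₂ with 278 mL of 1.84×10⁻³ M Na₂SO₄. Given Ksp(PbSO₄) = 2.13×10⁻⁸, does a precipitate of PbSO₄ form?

Yes

After mixing, V = 150 mL + 278 mL = 428 mL.
[Pb²⁺] = (1.33×10⁻²)(150)/428 = 4.66×10⁻³ M
[SO₄²⁻] = (1.84×10⁻³)(278)/428 = 1.20×10⁻³ M
Q = [Pb²⁺][SO₄²⁻] = 5.57×10⁻⁶
Because Q > Ksp (5.57×10⁻⁶ vs 2.13×10⁻⁸), a precipitate of PbSO₄ forms.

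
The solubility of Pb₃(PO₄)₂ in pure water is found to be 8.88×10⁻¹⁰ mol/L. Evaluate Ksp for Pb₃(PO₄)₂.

Ksp = 5.96×10⁻⁴⁴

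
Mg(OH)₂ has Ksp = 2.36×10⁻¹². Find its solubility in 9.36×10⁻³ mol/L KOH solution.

2.69×10⁻⁸ M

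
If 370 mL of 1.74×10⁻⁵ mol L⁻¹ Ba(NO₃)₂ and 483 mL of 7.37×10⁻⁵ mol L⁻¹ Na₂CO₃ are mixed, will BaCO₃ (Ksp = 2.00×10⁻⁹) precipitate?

No

After mixing, V = 370 mL + 483 mL = 853 mL.
[Ba²⁺] = (1.74×10⁻⁵)(370)/853 = 7.55×10⁻⁶ mol L⁻¹
[CO₃²⁻] = (7.37×10⁻⁵)(483)/853 = 4.17×10⁻⁵ mol L⁻¹
Q = [Ba²⁺][CO₃²⁻] = 3.15×10⁻¹⁰
Q = 3.15×10⁻¹⁰ < Ksp = 2.00×10⁻⁹, so the solution is unsaturated and no precipitate forms.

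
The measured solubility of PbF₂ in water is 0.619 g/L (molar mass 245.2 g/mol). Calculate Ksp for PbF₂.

s = (0.619 g L⁻¹)/(245.2 g mol⁻¹) = 2.5245×10⁻³ M
PbF₂(s) ⇌ Pb²⁺(aq) + 2 F⁻(aq)
Call the molar solubility s, so that [Pb²⁺] = s and [F⁻] = 2s.
Ksp = [Pb²⁺][F⁻]^2 = s · (2s)^2 = 4s^3
Ksp = 4 × (2.5245×10⁻³)^3 = 6.44×10⁻⁸

Ksp = 6.44×10⁻⁸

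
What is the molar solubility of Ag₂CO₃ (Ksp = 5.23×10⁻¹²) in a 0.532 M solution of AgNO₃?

Ag₂CO₃(s) ⇌ 2 Ag⁺(aq) + CO₃²⁻(aq)
With Ag⁺ already at 0.532 M and s small, take [Ag⁺] ≈ 0.532 M and [CO₃²⁻] = s.
Ksp = [Ag⁺]^2[CO₃²⁻] = (0.532)^2s
s = 5.23×10⁻¹² / (0.532)^2 = 1.85×10⁻¹¹
s = 1.85×10⁻¹¹ M

1.85×10⁻¹¹ M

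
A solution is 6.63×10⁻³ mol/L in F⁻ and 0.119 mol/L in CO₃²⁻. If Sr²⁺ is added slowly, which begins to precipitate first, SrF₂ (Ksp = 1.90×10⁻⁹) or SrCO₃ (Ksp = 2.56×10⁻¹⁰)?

SrCO₃

Each salt precipitates once Q = Ksp for that salt.
For SrF₂: [Sr²⁺] = (Ksp/[F⁻]^2) = 4.32×10⁻⁵ mol/L
For SrCO₃: [Sr²⁺] = (Ksp/[CO₃²⁻]) = 2.15×10⁻⁹ mol/L
Since SrCO₃ needs less Sr²⁺ to reach saturation, it precipitates first.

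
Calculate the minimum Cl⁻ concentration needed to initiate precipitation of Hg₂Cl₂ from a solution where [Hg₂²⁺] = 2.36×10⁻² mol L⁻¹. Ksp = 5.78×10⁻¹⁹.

4.95×10⁻⁹ M

Precipitation of each salt begins when its ion product equals Ksp.
Hg₂Cl₂(s) ⇌ Hg₂²⁺(aq) + 2 Cl⁻(aq)
Ksp = [Hg₂²⁺][Cl⁻]^2 = [Cl⁻]^2(2.36×10⁻²)
[Cl⁻]^2 = 5.78×10⁻¹⁹ / (2.36×10⁻²) = 2.45×10⁻¹⁷
[Cl⁻] = 4.95×10⁻⁹ mol L⁻¹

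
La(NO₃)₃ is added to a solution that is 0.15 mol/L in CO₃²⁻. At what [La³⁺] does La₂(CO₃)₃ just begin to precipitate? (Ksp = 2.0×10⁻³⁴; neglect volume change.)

2.4×10⁻¹⁶ M

Each salt precipitates once Q = Ksp for that salt.
La₂(CO₃)₃(s) ⇌ 2 La³⁺(aq) + 3 CO₃²⁻(aq)
Ksp = [La³⁺]^2[CO₃²⁻]^3 = [La³⁺]^2(0.15)^3
[La³⁺]^2 = 2.0×10⁻³⁴ / (0.15)^3 = 5.9×10⁻³²
[La³⁺] = 2.4×10⁻¹⁶ mol/L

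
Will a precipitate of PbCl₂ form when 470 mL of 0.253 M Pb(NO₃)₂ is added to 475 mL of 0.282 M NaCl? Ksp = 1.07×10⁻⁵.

Yes

After mixing, V = 470 mL + 475 mL = 945 mL.
[Pb²⁺] = (0.253)(470)/945 = 0.126 M
[Cl⁻] = (0.282)(475)/945 = 0.142 M
Q = [Pb²⁺][Cl⁻]^2 = 2.53×10⁻³
Q = 2.53×10⁻³ > Ksp = 1.07×10⁻⁵, so the solution is supersaturated and PbCl₂ precipitates.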